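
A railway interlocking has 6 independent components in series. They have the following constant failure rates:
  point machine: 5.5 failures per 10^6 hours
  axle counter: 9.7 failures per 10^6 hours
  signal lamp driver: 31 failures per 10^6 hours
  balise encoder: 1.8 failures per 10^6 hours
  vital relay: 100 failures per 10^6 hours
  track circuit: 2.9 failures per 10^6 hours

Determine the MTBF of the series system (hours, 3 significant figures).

Series of exponential components: λ_sys = Σ λ_i
λ_sys = 0.0000055 + 0.0000097 + 0.000031 + 0.0000018 + 0.00010 + 0.0000029 = 1.5090e-04 /h
MTBF = 1 / λ_sys = 6630 h

6630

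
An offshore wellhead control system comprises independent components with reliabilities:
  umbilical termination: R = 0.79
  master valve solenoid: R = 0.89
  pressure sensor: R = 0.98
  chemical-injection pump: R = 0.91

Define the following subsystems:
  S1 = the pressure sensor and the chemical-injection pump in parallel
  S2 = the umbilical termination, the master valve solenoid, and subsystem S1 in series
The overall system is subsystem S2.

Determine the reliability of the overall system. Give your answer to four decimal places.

0.7018

Parallel (pressure sensor and chemical-injection pump): 1 − (1 − 0.980000)(1 − 0.910000) = 0.998200
Series (umbilical termination, master valve solenoid, and [0.998200]): 0.790000 × 0.890000 × 0.998200 = 0.7018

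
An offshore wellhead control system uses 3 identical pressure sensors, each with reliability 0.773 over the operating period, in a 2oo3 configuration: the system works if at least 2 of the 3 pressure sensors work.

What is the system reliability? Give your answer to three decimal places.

0.869

R = Σ_{i=2}^{3} C(3,i) p^i (1−p)^{3−i} with p = 0.773
C(3,2)·0.773^2·0.227^1 = 0.40692
C(3,3)·0.773^3·0.227^0 = 0.46189
Sum = 0.869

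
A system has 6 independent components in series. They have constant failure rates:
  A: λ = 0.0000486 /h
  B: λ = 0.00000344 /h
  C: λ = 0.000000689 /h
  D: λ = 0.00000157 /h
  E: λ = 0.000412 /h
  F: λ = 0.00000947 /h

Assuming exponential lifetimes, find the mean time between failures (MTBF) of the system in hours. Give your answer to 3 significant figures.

Series of exponential components: λ_sys = Σ λ_i
λ_sys = 0.0000486 + 0.00000344 + 0.000000689 + 0.00000157 + 0.000412 + 0.00000947 = 4.7577e-04 /h
MTBF = 1 / λ_sys = 2100 h

2100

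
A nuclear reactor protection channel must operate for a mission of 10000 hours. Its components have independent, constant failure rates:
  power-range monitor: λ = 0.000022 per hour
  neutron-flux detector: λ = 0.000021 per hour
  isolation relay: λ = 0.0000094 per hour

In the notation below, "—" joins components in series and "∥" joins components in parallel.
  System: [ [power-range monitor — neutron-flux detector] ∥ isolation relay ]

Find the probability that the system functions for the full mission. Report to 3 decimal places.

0.969

R(power-range monitor) = exp(−0.000022 × 10000) = 0.80252
R(neutron-flux detector) = exp(−0.000021 × 10000) = 0.81058
R(isolation relay) = exp(−0.0000094 × 10000) = 0.91028
Series (power-range monitor and neutron-flux detector): 0.80252 × 0.81058 = 0.65051
Parallel ([0.65051] and isolation relay): 1 − (1 − 0.65051)(1 − 0.91028) = 0.969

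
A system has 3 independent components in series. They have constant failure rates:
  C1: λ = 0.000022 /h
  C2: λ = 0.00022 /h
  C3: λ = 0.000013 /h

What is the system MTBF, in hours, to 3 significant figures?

3920

Series of exponential components: λ_sys = Σ λ_i
λ_sys = 0.000022 + 0.00022 + 0.000013 = 2.5500e-04 /h
MTBF = 1 / λ_sys = 3920 h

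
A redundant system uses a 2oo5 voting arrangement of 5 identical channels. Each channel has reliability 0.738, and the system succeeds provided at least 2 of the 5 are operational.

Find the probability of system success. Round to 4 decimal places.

0.9814

R = Σ_{i=2}^{5} C(5,i) p^i (1−p)^{5−i} with p = 0.738
C(5,2)·0.738^2·0.262^3 = 0.097953
C(5,3)·0.738^3·0.262^2 = 0.275913
C(5,4)·0.738^4·0.262^1 = 0.388595
C(5,5)·0.738^5·0.262^0 = 0.218918
Sum = 0.9814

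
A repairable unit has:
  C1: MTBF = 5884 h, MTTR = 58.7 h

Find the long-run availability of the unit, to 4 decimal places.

0.9901

A(C1) = MTBF/(MTBF+MTTR) = 5884/(5884+58.7) = 0.9901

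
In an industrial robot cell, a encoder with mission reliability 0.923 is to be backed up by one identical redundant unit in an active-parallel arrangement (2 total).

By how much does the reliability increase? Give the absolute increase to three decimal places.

0.071

R_before = 0.923
R_after = 1 − (1 − 0.923)^2 = 0.994
ΔR = 0.994 − 0.923 = 0.071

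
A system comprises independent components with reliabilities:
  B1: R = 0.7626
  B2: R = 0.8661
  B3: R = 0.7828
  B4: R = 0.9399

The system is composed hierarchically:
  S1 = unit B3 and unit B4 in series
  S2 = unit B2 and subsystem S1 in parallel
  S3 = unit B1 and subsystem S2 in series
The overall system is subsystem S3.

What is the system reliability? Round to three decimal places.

0.736

Series (B3 and B4): 0.78280 × 0.93990 = 0.73575
Parallel (B2 and [0.73575]): 1 − (1 − 0.86610)(1 − 0.73575) = 0.96462
Series (B1 and [0.96462]): 0.76260 × 0.96462 = 0.736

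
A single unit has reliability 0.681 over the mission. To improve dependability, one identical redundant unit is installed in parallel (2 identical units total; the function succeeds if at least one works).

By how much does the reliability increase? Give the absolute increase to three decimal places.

0.217

R_before = 0.681
R_after = 1 − (1 − 0.681)^2 = 0.898
ΔR = 0.898 − 0.681 = 0.217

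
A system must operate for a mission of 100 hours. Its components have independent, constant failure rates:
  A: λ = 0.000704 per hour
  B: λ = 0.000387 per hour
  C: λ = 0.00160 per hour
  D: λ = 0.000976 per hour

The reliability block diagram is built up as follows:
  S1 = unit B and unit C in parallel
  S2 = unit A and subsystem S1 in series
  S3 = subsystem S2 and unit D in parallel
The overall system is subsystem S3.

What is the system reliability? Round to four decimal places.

0.9932

R(A) = exp(−0.000704 × 100) = 0.932021
R(B) = exp(−0.000387 × 100) = 0.962039
R(C) = exp(−0.00160 × 100) = 0.852144
R(D) = exp(−0.000976 × 100) = 0.907012
Parallel (B and C): 1 − (1 − 0.962039)(1 − 0.852144) = 0.994387
Series (A and [0.994387]): 0.932021 × 0.994387 = 0.926790
Parallel ([0.926790] and D): 1 − (1 − 0.926790)(1 − 0.907012) = 0.9932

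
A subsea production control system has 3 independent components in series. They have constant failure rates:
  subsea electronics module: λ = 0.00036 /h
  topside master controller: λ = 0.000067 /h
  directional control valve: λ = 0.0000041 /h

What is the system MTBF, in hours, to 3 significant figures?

2320

Series of exponential components: λ_sys = Σ λ_i
λ_sys = 0.00036 + 0.000067 + 0.0000041 = 4.3110e-04 /h
MTBF = 1 / λ_sys = 2320 h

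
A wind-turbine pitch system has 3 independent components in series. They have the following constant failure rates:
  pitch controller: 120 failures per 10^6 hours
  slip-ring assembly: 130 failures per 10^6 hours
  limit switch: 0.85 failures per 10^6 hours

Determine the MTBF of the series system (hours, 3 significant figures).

3990

Series of exponential components: λ_sys = Σ λ_i
λ_sys = 0.00012 + 0.00013 + 0.00000085 = 2.5085e-04 /h
MTBF = 1 / λ_sys = 3990 h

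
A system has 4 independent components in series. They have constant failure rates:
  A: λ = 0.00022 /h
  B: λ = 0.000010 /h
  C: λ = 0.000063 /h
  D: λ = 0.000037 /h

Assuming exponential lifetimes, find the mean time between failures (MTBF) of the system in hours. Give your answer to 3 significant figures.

3030

Series of exponential components: λ_sys = Σ λ_i
λ_sys = 0.00022 + 0.000010 + 0.000063 + 0.000037 = 3.3000e-04 /h
MTBF = 1 / λ_sys = 3030 h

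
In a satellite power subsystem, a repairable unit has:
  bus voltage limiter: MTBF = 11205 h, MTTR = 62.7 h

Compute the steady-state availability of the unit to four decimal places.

A(bus voltage limiter) = MTBF/(MTBF+MTTR) = 11205/(11205+62.7) = 0.9944

0.9944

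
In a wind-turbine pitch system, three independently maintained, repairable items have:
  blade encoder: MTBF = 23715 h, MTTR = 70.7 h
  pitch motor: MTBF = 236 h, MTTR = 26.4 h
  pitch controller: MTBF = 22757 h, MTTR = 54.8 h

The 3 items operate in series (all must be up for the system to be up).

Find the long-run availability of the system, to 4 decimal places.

0.8946

A(blade encoder) = MTBF/(MTBF+MTTR) = 23715/(23715+70.7) = 0.997028
A(pitch motor) = MTBF/(MTBF+MTTR) = 236/(236+26.4) = 0.899390
A(pitch controller) = MTBF/(MTBF+MTTR) = 22757/(22757+54.8) = 0.997598
Series availability: 0.997028 × 0.899390 × 0.997598 = 0.8946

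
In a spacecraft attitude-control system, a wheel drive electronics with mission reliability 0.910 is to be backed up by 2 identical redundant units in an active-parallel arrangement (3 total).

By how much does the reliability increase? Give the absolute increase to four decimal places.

R_before = 0.910
R_after = 1 − (1 − 0.910)^3 = 0.9993
ΔR = 0.9993 − 0.910 = 0.0893

0.0893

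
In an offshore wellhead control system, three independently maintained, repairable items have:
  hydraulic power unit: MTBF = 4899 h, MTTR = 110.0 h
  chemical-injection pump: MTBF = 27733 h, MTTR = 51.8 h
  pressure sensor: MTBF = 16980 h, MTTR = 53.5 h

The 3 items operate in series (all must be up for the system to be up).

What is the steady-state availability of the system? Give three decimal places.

A(hydraulic power unit) = MTBF/(MTBF+MTTR) = 4899/(4899+110.0) = 0.978040
A(chemical-injection pump) = MTBF/(MTBF+MTTR) = 27733/(27733+51.8) = 0.998136
A(pressure sensor) = MTBF/(MTBF+MTTR) = 16980/(16980+53.5) = 0.996859
Series availability: 0.978040 × 0.998136 × 0.996859 = 0.973

0.973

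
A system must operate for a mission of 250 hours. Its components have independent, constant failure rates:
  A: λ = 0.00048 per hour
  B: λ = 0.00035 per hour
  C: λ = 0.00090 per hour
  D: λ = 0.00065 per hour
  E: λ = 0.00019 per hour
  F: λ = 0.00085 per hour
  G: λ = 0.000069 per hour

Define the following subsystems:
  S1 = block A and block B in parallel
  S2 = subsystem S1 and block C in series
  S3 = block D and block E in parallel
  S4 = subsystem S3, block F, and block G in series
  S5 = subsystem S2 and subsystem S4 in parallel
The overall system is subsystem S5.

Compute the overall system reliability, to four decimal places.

R(A) = exp(−0.00048 × 250) = 0.886920
R(B) = exp(−0.00035 × 250) = 0.916219
R(C) = exp(−0.00090 × 250) = 0.798516
R(D) = exp(−0.00065 × 250) = 0.850016
R(E) = exp(−0.00019 × 250) = 0.953610
R(F) = exp(−0.00085 × 250) = 0.808560
R(G) = exp(−0.000069 × 250) = 0.982898
Parallel (A and B): 1 − (1 − 0.886920)(1 − 0.916219) = 0.990526
Series ([0.990526] and C): 0.990526 × 0.798516 = 0.790951
Parallel (D and E): 1 − (1 − 0.850016)(1 − 0.953610) = 0.993042
Series ([0.993042], F, and G): 0.993042 × 0.808560 × 0.982898 = 0.789202
Parallel ([0.790951] and [0.789202]): 1 − (1 − 0.790951)(1 − 0.789202) = 0.9559

0.9559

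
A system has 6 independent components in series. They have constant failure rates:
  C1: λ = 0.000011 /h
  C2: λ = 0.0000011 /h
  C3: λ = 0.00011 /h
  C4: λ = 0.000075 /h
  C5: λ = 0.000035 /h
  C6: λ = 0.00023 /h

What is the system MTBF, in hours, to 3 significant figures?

2160

Series of exponential components: λ_sys = Σ λ_i
λ_sys = 0.000011 + 0.0000011 + 0.00011 + 0.000075 + 0.000035 + 0.00023 = 4.6210e-04 /h
MTBF = 1 / λ_sys = 2160 h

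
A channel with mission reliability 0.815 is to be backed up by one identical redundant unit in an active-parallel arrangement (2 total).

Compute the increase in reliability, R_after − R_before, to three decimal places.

0.151

R_before = 0.815
R_after = 1 − (1 − 0.815)^2 = 0.966
ΔR = 0.966 − 0.815 = 0.151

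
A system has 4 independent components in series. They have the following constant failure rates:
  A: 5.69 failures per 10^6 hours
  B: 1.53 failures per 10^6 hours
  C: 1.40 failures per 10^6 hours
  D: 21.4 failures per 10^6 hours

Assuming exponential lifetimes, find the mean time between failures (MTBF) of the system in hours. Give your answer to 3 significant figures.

33300

Series of exponential components: λ_sys = Σ λ_i
λ_sys = 0.00000569 + 0.00000153 + 0.00000140 + 0.0000214 = 3.0020e-05 /h
MTBF = 1 / λ_sys = 33300 h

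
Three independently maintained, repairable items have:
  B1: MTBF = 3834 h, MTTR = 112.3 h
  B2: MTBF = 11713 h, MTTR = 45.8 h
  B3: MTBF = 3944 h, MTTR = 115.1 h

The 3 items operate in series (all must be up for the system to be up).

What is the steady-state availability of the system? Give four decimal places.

0.9403

A(B1) = MTBF/(MTBF+MTTR) = 3834/(3834+112.3) = 0.971543
A(B2) = MTBF/(MTBF+MTTR) = 11713/(11713+45.8) = 0.996105
A(B3) = MTBF/(MTBF+MTTR) = 3944/(3944+115.1) = 0.971644
Series availability: 0.971543 × 0.996105 × 0.971644 = 0.9403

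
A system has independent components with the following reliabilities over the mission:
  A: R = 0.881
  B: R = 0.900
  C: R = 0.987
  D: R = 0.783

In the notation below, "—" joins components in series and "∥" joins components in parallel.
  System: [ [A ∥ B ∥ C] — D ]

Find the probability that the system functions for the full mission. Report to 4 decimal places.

Parallel (A, B, and C): 1 − (1 − 0.881000)(1 − 0.900000)(1 − 0.987000) = 0.999845
Series ([0.999845] and D): 0.999845 × 0.783000 = 0.7829

0.7829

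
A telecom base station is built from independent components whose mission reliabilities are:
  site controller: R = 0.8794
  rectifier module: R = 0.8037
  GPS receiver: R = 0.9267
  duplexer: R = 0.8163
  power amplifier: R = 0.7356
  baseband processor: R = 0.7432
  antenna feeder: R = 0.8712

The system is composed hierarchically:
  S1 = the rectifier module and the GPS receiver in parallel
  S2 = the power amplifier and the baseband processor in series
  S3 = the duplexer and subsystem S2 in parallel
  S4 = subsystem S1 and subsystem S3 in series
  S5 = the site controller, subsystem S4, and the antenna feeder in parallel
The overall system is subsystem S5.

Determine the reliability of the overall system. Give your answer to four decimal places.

Parallel (rectifier module and GPS receiver): 1 − (1 − 0.803700)(1 − 0.926700) = 0.985611
Series (power amplifier and baseband processor): 0.735600 × 0.743200 = 0.546698
Parallel (duplexer and [0.546698]): 1 − (1 − 0.816300)(1 − 0.546698) = 0.916728
Series ([0.985611] and [0.916728]): 0.985611 × 0.916728 = 0.903537
Parallel (site controller, [0.903537], and antenna feeder): 1 − (1 − 0.879400)(1 − 0.903537)(1 − 0.871200) = 0.9985

0.9985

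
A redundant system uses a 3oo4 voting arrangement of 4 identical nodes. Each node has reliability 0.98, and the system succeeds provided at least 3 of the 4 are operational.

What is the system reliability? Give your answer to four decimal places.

0.9977

R = Σ_{i=3}^{4} C(4,i) p^i (1−p)^{4−i} with p = 0.98
C(4,3)·0.98^3·0.02^1 = 0.075295
C(4,4)·0.98^4·0.02^0 = 0.922368
Sum = 0.9977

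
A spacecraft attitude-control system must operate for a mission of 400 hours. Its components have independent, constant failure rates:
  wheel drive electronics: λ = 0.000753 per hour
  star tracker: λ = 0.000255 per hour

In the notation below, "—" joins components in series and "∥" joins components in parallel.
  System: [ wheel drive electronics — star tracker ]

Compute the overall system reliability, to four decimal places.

0.6682

R(wheel drive electronics) = exp(−0.000753 × 400) = 0.739930
R(star tracker) = exp(−0.000255 × 400) = 0.903030
Series (wheel drive electronics and star tracker): 0.739930 × 0.903030 = 0.6682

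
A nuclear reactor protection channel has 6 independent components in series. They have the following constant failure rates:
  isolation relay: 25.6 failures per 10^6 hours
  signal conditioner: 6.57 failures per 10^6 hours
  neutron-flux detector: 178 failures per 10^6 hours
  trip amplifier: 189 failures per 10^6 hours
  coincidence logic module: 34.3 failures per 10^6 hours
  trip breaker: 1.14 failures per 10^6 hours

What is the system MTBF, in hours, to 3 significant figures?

2300

Series of exponential components: λ_sys = Σ λ_i
λ_sys = 0.0000256 + 0.00000657 + 0.000178 + 0.000189 + 0.0000343 + 0.00000114 = 4.3461e-04 /h
MTBF = 1 / λ_sys = 2300 h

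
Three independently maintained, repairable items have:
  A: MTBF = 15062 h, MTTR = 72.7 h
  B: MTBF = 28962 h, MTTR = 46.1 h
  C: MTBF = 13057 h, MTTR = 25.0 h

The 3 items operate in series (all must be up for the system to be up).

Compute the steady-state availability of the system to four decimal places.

0.9917

A(A) = MTBF/(MTBF+MTTR) = 15062/(15062+72.7) = 0.995196
A(B) = MTBF/(MTBF+MTTR) = 28962/(28962+46.1) = 0.998411
A(C) = MTBF/(MTBF+MTTR) = 13057/(13057+25.0) = 0.998089
Series availability: 0.995196 × 0.998411 × 0.998089 = 0.9917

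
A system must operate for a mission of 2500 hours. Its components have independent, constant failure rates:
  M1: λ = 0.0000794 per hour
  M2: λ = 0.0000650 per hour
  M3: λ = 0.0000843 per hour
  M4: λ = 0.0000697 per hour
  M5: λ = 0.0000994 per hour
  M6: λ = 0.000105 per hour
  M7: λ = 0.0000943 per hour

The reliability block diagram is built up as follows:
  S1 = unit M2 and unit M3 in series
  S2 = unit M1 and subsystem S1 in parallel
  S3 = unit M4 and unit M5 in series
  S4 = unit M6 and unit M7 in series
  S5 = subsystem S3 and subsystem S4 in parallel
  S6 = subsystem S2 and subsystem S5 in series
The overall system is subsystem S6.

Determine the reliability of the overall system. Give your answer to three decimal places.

R(M1) = exp(−0.0000794 × 2500) = 0.81996
R(M2) = exp(−0.0000650 × 2500) = 0.85002
R(M3) = exp(−0.0000843 × 2500) = 0.80998
R(M4) = exp(−0.0000697 × 2500) = 0.84009
R(M5) = exp(−0.0000994 × 2500) = 0.77997
R(M6) = exp(−0.000105 × 2500) = 0.76913
R(M7) = exp(−0.0000943 × 2500) = 0.78998
Series (M2 and M3): 0.85002 × 0.80998 = 0.68850
Parallel (M1 and [0.68850]): 1 − (1 − 0.81996)(1 − 0.68850) = 0.94392
Series (M4 and M5): 0.84009 × 0.77997 = 0.65524
Series (M6 and M7): 0.76913 × 0.78998 = 0.60760
Parallel ([0.65524] and [0.60760]): 1 − (1 − 0.65524)(1 − 0.60760) = 0.86472
Series ([0.94392] and [0.86472]): 0.94392 × 0.86472 = 0.816

0.816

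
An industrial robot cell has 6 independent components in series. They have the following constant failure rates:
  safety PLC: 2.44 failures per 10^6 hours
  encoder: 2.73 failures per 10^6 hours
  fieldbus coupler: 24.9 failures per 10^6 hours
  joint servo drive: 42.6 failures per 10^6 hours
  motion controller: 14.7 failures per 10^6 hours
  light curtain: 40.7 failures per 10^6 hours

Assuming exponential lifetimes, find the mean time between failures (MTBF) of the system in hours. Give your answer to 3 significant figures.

Series of exponential components: λ_sys = Σ λ_i
λ_sys = 0.00000244 + 0.00000273 + 0.0000249 + 0.0000426 + 0.0000147 + 0.0000407 = 1.2807e-04 /h
MTBF = 1 / λ_sys = 7810 h

7810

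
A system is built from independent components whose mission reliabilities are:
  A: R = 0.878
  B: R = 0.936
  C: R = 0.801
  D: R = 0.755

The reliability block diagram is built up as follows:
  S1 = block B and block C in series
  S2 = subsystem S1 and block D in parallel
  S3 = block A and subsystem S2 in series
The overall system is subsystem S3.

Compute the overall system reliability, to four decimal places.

0.8242

Series (B and C): 0.936000 × 0.801000 = 0.749736
Parallel ([0.749736] and D): 1 − (1 − 0.749736)(1 − 0.755000) = 0.938685
Series (A and [0.938685]): 0.878000 × 0.938685 = 0.8242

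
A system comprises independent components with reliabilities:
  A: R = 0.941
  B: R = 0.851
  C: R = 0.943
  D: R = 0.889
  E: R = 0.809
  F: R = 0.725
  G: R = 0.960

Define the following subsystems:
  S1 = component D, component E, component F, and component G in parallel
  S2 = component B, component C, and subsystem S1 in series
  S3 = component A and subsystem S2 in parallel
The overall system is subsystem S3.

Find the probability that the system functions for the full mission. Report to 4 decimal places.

0.9883

Parallel (D, E, F, and G): 1 − (1 − 0.889000)(1 − 0.809000)(1 − 0.725000)(1 − 0.960000) = 0.999767
Series (B, C, and [0.999767]): 0.851000 × 0.943000 × 0.999767 = 0.802306
Parallel (A and [0.802306]): 1 − (1 − 0.941000)(1 − 0.802306) = 0.9883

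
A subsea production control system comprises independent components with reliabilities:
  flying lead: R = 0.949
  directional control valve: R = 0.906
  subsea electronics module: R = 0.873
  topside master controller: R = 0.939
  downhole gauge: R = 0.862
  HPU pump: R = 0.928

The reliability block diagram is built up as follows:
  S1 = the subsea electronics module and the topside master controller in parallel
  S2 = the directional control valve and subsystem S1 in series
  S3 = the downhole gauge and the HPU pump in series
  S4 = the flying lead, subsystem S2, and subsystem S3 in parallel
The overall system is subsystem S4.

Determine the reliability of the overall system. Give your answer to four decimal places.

0.9990

Parallel (subsea electronics module and topside master controller): 1 − (1 − 0.873000)(1 − 0.939000) = 0.992253
Series (directional control valve and [0.992253]): 0.906000 × 0.992253 = 0.898981
Series (downhole gauge and HPU pump): 0.862000 × 0.928000 = 0.799936
Parallel (flying lead, [0.898981], and [0.799936]): 1 − (1 − 0.949000)(1 − 0.898981)(1 − 0.799936) = 0.9990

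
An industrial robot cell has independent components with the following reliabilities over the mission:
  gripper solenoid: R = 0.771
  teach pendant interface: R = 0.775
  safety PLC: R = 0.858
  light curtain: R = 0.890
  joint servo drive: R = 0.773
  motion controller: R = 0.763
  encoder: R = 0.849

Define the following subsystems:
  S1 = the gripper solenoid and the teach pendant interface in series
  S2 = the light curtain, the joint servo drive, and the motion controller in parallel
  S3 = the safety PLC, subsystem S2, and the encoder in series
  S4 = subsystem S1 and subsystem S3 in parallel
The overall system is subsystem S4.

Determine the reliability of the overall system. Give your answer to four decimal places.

0.8890

Series (gripper solenoid and teach pendant interface): 0.771000 × 0.775000 = 0.597525
Parallel (light curtain, joint servo drive, and motion controller): 1 − (1 − 0.890000)(1 − 0.773000)(1 − 0.763000) = 0.994082
Series (safety PLC, [0.994082], and encoder): 0.858000 × 0.994082 × 0.849000 = 0.724131
Parallel ([0.597525] and [0.724131]): 1 − (1 − 0.597525)(1 − 0.724131) = 0.8890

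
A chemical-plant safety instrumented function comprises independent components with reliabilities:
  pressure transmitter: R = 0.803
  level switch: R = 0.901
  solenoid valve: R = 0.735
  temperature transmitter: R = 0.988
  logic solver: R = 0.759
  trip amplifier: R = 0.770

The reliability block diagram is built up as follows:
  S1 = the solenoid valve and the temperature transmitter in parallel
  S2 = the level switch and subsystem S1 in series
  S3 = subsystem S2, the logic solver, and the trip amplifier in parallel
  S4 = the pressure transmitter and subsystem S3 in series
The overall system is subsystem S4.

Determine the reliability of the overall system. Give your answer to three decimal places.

Parallel (solenoid valve and temperature transmitter): 1 − (1 − 0.73500)(1 − 0.98800) = 0.99682
Series (level switch and [0.99682]): 0.90100 × 0.99682 = 0.89813
Parallel ([0.89813], logic solver, and trip amplifier): 1 − (1 − 0.89813)(1 − 0.75900)(1 − 0.77000) = 0.99435
Series (pressure transmitter and [0.99435]): 0.80300 × 0.99435 = 0.798

0.798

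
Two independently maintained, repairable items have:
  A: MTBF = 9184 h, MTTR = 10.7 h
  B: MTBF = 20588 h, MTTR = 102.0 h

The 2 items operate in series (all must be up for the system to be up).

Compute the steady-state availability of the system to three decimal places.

0.994

A(A) = MTBF/(MTBF+MTTR) = 9184/(9184+10.7) = 0.998836
A(B) = MTBF/(MTBF+MTTR) = 20588/(20588+102.0) = 0.995070
Series availability: 0.998836 × 0.995070 = 0.994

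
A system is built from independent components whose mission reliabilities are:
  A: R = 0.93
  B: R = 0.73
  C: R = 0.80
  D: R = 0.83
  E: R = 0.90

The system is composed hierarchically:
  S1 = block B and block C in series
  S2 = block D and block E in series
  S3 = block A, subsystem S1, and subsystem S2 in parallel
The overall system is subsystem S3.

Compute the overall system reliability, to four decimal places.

0.9926

Series (B and C): 0.730000 × 0.800000 = 0.584000
Series (D and E): 0.830000 × 0.900000 = 0.747000
Parallel (A, [0.584000], and [0.747000]): 1 − (1 − 0.930000)(1 − 0.584000)(1 − 0.747000) = 0.9926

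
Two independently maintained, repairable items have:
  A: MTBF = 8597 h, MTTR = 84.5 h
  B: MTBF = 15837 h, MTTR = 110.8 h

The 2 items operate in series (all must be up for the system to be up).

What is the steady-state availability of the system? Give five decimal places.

A(A) = MTBF/(MTBF+MTTR) = 8597/(8597+84.5) = 0.990267
A(B) = MTBF/(MTBF+MTTR) = 15837/(15837+110.8) = 0.993052
Series availability: 0.990267 × 0.993052 = 0.98339

0.98339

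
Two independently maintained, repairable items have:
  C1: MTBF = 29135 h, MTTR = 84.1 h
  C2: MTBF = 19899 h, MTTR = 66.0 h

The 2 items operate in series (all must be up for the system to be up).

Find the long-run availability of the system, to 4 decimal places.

0.9938

A(C1) = MTBF/(MTBF+MTTR) = 29135/(29135+84.1) = 0.997122
A(C2) = MTBF/(MTBF+MTTR) = 19899/(19899+66.0) = 0.996694
Series availability: 0.997122 × 0.996694 = 0.9938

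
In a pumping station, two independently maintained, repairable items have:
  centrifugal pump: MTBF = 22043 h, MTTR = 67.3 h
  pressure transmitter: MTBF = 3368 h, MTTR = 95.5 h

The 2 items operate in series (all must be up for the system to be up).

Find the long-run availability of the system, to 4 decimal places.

0.9695

A(centrifugal pump) = MTBF/(MTBF+MTTR) = 22043/(22043+67.3) = 0.996956
A(pressure transmitter) = MTBF/(MTBF+MTTR) = 3368/(3368+95.5) = 0.972427
Series availability: 0.996956 × 0.972427 = 0.9695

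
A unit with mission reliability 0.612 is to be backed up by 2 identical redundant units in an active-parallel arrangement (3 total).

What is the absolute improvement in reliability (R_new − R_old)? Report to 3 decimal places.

0.330

R_before = 0.612
R_after = 1 − (1 − 0.612)^3 = 0.942
ΔR = 0.942 − 0.612 = 0.330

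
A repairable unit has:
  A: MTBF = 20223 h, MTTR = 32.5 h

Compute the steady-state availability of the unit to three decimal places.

0.998

A(A) = MTBF/(MTBF+MTTR) = 20223/(20223+32.5) = 0.998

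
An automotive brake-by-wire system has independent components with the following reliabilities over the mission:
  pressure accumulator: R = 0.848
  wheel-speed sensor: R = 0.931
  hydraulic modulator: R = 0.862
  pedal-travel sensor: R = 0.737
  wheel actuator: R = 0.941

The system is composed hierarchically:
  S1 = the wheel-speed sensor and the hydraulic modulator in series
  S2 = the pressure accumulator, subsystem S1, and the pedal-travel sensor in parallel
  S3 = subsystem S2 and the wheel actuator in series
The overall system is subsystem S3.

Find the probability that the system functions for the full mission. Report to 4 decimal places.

Series (wheel-speed sensor and hydraulic modulator): 0.931000 × 0.862000 = 0.802522
Parallel (pressure accumulator, [0.802522], and pedal-travel sensor): 1 − (1 − 0.848000)(1 − 0.802522)(1 − 0.737000) = 0.992106
Series ([0.992106] and wheel actuator): 0.992106 × 0.941000 = 0.9336

0.9336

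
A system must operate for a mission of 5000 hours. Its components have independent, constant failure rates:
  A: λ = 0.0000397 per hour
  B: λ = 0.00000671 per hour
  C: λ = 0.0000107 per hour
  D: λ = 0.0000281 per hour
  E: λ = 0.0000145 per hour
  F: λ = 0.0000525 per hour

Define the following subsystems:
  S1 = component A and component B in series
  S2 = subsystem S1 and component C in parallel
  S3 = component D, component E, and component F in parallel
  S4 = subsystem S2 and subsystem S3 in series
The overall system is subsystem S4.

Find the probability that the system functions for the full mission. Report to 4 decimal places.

0.9871

R(A) = exp(−0.0000397 × 5000) = 0.819960
R(B) = exp(−0.00000671 × 5000) = 0.967007
R(C) = exp(−0.0000107 × 5000) = 0.947906
R(D) = exp(−0.0000281 × 5000) = 0.868924
R(E) = exp(−0.0000145 × 5000) = 0.930066
R(F) = exp(−0.0000525 × 5000) = 0.769126
Series (A and B): 0.819960 × 0.967007 = 0.792907
Parallel ([0.792907] and C): 1 − (1 − 0.792907)(1 − 0.947906) = 0.989212
Parallel (D, E, and F): 1 − (1 − 0.868924)(1 − 0.930066)(1 − 0.769126) = 0.997884
Series ([0.989212] and [0.997884]): 0.989212 × 0.997884 = 0.9871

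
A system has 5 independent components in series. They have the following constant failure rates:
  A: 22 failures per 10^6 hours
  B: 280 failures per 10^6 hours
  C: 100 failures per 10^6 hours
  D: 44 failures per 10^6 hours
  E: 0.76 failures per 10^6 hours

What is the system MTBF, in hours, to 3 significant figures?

2240

Series of exponential components: λ_sys = Σ λ_i
λ_sys = 0.000022 + 0.00028 + 0.00010 + 0.000044 + 0.00000076 = 4.4676e-04 /h
MTBF = 1 / λ_sys = 2240 h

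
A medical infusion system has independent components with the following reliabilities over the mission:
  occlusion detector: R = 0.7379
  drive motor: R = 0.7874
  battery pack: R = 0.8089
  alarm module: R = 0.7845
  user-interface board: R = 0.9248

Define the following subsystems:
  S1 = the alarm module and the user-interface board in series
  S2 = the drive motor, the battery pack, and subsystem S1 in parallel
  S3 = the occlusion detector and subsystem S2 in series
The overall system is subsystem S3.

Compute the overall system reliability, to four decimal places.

0.7297

Series (alarm module and user-interface board): 0.784500 × 0.924800 = 0.725506
Parallel (drive motor, battery pack, and [0.725506]): 1 − (1 − 0.787400)(1 − 0.808900)(1 − 0.725506) = 0.988848
Series (occlusion detector and [0.988848]): 0.737900 × 0.988848 = 0.7297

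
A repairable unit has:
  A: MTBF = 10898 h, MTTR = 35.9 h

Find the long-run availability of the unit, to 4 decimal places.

A(A) = MTBF/(MTBF+MTTR) = 10898/(10898+35.9) = 0.9967

0.9967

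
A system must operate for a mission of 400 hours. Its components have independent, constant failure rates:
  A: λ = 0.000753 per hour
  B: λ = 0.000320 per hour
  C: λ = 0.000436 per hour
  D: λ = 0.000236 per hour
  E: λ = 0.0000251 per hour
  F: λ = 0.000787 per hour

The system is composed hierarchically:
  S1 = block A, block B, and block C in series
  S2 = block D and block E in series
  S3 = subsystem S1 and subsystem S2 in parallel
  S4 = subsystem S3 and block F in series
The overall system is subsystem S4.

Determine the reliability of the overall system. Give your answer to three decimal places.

0.697

R(A) = exp(−0.000753 × 400) = 0.73993
R(B) = exp(−0.000320 × 400) = 0.87985
R(C) = exp(−0.000436 × 400) = 0.83996
R(D) = exp(−0.000236 × 400) = 0.90992
R(E) = exp(−0.0000251 × 400) = 0.99001
R(F) = exp(−0.000787 × 400) = 0.72993
Series (A, B, and C): 0.73993 × 0.87985 × 0.83996 = 0.54684
Series (D and E): 0.90992 × 0.99001 = 0.90083
Parallel ([0.54684] and [0.90083]): 1 − (1 − 0.54684)(1 − 0.90083) = 0.95506
Series ([0.95506] and F): 0.95506 × 0.72993 = 0.697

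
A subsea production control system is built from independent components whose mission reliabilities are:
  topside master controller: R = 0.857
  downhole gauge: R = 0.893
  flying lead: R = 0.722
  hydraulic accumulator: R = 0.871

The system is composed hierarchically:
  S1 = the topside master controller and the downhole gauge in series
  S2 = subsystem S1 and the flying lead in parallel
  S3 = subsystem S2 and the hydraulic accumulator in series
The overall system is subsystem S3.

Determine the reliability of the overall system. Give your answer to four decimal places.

Series (topside master controller and downhole gauge): 0.857000 × 0.893000 = 0.765301
Parallel ([0.765301] and flying lead): 1 − (1 − 0.765301)(1 − 0.722000) = 0.934754
Series ([0.934754] and hydraulic accumulator): 0.934754 × 0.871000 = 0.8142

0.8142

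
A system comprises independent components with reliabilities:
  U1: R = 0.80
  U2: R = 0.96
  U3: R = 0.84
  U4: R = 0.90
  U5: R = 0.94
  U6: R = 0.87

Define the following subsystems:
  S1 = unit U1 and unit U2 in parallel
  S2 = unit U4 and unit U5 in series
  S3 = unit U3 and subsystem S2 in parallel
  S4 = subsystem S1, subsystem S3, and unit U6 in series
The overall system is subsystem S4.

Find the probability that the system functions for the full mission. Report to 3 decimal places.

0.842

Parallel (U1 and U2): 1 − (1 − 0.80000)(1 − 0.96000) = 0.99200
Series (U4 and U5): 0.90000 × 0.94000 = 0.84600
Parallel (U3 and [0.84600]): 1 − (1 − 0.84000)(1 − 0.84600) = 0.97536
Series ([0.99200], [0.97536], and U6): 0.99200 × 0.97536 × 0.87000 = 0.842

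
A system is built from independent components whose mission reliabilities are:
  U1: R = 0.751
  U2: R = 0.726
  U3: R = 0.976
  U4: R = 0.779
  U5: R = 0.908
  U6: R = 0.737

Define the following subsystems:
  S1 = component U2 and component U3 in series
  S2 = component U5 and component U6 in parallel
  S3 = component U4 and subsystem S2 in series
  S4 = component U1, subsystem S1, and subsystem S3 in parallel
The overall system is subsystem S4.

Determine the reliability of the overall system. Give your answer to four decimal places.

0.9826

Series (U2 and U3): 0.726000 × 0.976000 = 0.708576
Parallel (U5 and U6): 1 − (1 − 0.908000)(1 − 0.737000) = 0.975804
Series (U4 and [0.975804]): 0.779000 × 0.975804 = 0.760151
Parallel (U1, [0.708576], and [0.760151]): 1 − (1 − 0.751000)(1 − 0.708576)(1 − 0.760151) = 0.9826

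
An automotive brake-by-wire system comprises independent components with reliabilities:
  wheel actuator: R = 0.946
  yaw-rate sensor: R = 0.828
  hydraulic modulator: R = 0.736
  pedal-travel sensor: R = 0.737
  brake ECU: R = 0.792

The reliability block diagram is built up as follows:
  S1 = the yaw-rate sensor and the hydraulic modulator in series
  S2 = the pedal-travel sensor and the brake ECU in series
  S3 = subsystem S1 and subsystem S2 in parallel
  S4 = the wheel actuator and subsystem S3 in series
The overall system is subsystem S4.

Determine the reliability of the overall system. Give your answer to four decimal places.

0.7922

Series (yaw-rate sensor and hydraulic modulator): 0.828000 × 0.736000 = 0.609408
Series (pedal-travel sensor and brake ECU): 0.737000 × 0.792000 = 0.583704
Parallel ([0.609408] and [0.583704]): 1 − (1 − 0.609408)(1 − 0.583704) = 0.837398
Series (wheel actuator and [0.837398]): 0.946000 × 0.837398 = 0.7922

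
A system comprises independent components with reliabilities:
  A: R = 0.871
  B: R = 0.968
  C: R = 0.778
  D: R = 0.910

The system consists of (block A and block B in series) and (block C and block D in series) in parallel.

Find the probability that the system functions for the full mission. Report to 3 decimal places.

0.954

Series (A and B): 0.87100 × 0.96800 = 0.84313
Series (C and D): 0.77800 × 0.91000 = 0.70798
Parallel ([0.84313] and [0.70798]): 1 − (1 − 0.84313)(1 − 0.70798) = 0.954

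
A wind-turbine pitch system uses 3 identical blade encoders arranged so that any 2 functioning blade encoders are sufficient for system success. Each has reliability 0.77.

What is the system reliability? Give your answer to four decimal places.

R = Σ_{i=2}^{3} C(3,i) p^i (1−p)^{3−i} with p = 0.77
C(3,2)·0.77^2·0.23^1 = 0.409101
C(3,3)·0.77^3·0.23^0 = 0.456533
Sum = 0.8656

0.8656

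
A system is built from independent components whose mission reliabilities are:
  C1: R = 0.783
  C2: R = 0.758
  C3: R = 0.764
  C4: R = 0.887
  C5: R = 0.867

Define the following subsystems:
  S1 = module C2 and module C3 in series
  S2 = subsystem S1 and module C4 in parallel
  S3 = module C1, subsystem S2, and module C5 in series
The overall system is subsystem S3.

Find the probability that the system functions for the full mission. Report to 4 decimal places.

Series (C2 and C3): 0.758000 × 0.764000 = 0.579112
Parallel ([0.579112] and C4): 1 − (1 − 0.579112)(1 − 0.887000) = 0.952440
Series (C1, [0.952440], and C5): 0.783000 × 0.952440 × 0.867000 = 0.6466

0.6466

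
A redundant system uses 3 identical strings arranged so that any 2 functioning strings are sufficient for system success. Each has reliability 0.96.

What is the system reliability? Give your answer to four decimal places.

0.9953

R = Σ_{i=2}^{3} C(3,i) p^i (1−p)^{3−i} with p = 0.96
C(3,2)·0.96^2·0.04^1 = 0.110592
C(3,3)·0.96^3·0.04^0 = 0.884736
Sum = 0.9953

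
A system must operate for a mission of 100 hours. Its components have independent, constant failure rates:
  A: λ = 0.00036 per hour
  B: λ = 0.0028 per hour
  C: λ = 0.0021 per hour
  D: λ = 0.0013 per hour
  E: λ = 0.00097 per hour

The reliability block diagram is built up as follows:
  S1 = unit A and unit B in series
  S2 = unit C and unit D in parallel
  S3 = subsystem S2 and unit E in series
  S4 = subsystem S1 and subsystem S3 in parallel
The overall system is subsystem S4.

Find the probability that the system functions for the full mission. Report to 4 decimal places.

0.9693

R(A) = exp(−0.00036 × 100) = 0.964640
R(B) = exp(−0.0028 × 100) = 0.755784
R(C) = exp(−0.0021 × 100) = 0.810584
R(D) = exp(−0.0013 × 100) = 0.878095
R(E) = exp(−0.00097 × 100) = 0.907556
Series (A and B): 0.964640 × 0.755784 = 0.729059
Parallel (C and D): 1 − (1 − 0.810584)(1 − 0.878095) = 0.976909
Series ([0.976909] and E): 0.976909 × 0.907556 = 0.886600
Parallel ([0.729059] and [0.886600]): 1 − (1 − 0.729059)(1 − 0.886600) = 0.9693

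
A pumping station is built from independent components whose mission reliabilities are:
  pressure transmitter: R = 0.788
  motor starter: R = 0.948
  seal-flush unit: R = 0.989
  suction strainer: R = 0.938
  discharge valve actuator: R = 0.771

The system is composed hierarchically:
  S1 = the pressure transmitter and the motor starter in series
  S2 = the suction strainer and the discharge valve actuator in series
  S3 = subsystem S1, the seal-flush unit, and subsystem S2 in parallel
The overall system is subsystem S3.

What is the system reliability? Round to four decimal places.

Series (pressure transmitter and motor starter): 0.788000 × 0.948000 = 0.747024
Series (suction strainer and discharge valve actuator): 0.938000 × 0.771000 = 0.723198
Parallel ([0.747024], seal-flush unit, and [0.723198]): 1 − (1 − 0.747024)(1 − 0.989000)(1 − 0.723198) = 0.9992

0.9992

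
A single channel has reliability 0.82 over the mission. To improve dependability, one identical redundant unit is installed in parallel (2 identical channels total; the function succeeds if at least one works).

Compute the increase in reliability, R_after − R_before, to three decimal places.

0.148

R_before = 0.82
R_after = 1 − (1 − 0.82)^2 = 0.968
ΔR = 0.968 − 0.82 = 0.148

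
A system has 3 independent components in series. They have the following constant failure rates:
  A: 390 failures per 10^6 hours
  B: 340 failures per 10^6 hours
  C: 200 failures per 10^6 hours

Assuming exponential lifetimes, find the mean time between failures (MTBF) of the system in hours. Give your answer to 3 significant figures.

Series of exponential components: λ_sys = Σ λ_i
λ_sys = 0.00039 + 0.00034 + 0.00020 = 9.3000e-04 /h
MTBF = 1 / λ_sys = 1080 h

1080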